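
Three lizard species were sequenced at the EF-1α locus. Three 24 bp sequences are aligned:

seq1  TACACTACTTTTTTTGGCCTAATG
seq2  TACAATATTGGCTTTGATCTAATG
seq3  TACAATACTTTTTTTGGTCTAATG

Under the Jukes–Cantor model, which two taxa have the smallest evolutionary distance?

seq1 and seq3

seq1–seq2: 7/24 differ, p = 0.292, d = 0.369.
seq1–seq3: 2/24 differ, p = 0.083, d = 0.088.
seq2–seq3: 5/24 differ, p = 0.208, d = 0.244.
The smallest distance is between seq1 and seq3.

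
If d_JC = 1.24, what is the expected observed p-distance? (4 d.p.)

0.6064

p = (3/4)(1 − e^(−4d/3)) = 0.75 × (1 − e^(-1.653333)) = 0.75 × (1 − 0.191411) = 0.606442.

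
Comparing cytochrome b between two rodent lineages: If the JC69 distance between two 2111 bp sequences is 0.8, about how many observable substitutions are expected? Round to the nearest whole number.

Invert JC69: p = (3/4)(1 − e^(−4d/3)) = 0.75 × (1 − e^(-1.066667)) = 0.75 × (1 − 0.344154) = 0.491885.
Expected differing sites = pL ≈ 0.491885 × 2111 = 1038.369235 ≈ 1038.

1038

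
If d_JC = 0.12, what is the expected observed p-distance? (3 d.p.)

p = (3/4)(1 − e^(−4d/3)) = 0.75 × (1 − e^(-0.16)) = 0.75 × (1 − 0.852144) = 0.110892.

0.111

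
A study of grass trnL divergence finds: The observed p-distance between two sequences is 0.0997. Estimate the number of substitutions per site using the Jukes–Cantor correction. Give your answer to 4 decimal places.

0.1070

d = −(3/4) ln(1 − 4p/3) = −0.75 ln(1 − 0.132933) = −0.75 ln(0.867067)
  = −0.75 × (-0.142639) = 0.106979 substitutions/site.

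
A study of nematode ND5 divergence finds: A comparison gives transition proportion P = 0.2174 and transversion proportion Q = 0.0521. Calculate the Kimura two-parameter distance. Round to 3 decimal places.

Under the Kimura two-parameter model, d = −½ ln(1 − 2P − Q) − ¼ ln(1 − 2Q).
1 − 2P − Q = 0.5131, giving −½ ln(0.5131) = 0.333642.
1 − 2Q = 0.8958, giving −¼ ln(0.8958) = 0.027510.
d = 0.333642 + 0.027510 = 0.361152.

0.361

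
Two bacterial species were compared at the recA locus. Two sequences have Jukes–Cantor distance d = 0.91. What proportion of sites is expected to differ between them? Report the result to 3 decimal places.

p = (3/4)(1 − e^(−4d/3)) = 0.75 × (1 − e^(-1.213333)) = 0.75 × (1 − 0.297205) = 0.527096.

0.527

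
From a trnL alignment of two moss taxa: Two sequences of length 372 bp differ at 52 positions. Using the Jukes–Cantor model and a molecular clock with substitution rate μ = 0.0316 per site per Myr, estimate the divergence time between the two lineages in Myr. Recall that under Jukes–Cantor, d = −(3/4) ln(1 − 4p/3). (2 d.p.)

2.45

p = 52/372 ≈ 0.139785.
d = −(3/4) ln(1 − 4p/3) = −0.75 ln(1 − 0.18638) = −0.75 ln(0.81362)
  = −0.75 × (-0.206262) = 0.154697 substitutions/site.
Under a molecular clock d = 2μt, so t = d/(2μ) = 0.154697 / (2 × 0.0316) = 2.45 Myr.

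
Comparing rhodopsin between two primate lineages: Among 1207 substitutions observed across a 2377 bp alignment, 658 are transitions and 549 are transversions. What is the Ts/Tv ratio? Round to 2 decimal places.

1.20

R = 658/549 = 1.198542… ≈ 1.20 (to 2 d.p.).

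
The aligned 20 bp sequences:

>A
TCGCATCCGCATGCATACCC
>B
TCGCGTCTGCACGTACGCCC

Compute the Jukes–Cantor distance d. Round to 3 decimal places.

0.383

The sequences differ at 6 of 20 sites (5, 8, 12, 14, 16, 17), so p = 6/20 = 0.3.
d = −(3/4) ln(1 − 4p/3) = −0.75 ln(1 − 0.4) = −0.75 ln(0.6)
  = −0.75 × (-0.510826) = 0.383120 substitutions/site.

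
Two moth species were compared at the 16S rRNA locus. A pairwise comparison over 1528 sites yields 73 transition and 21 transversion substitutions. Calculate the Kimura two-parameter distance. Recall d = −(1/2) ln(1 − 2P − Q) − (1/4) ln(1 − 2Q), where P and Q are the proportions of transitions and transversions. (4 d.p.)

0.0648

P = 73/1528 ≈ 0.047775 and Q = 21/1528 ≈ 0.013743.
Under the Kimura two-parameter model, d = −½ ln(1 − 2P − Q) − ¼ ln(1 − 2Q).
1 − 2P − Q = 0.890707, giving −½ ln(0.890707) = 0.057870.
1 − 2Q = 0.972514, giving −¼ ln(0.972514) = 0.006968.
d = 0.057870 + 0.006968 = 0.064838.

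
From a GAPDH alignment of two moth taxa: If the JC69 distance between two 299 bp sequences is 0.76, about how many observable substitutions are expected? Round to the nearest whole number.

143

Invert JC69: p = (3/4)(1 − e^(−4d/3)) = 0.75 × (1 − e^(-1.013333)) = 0.75 × (1 − 0.363007) = 0.477745.
Expected differing sites = pL ≈ 0.477745 × 299 = 142.845755 ≈ 143.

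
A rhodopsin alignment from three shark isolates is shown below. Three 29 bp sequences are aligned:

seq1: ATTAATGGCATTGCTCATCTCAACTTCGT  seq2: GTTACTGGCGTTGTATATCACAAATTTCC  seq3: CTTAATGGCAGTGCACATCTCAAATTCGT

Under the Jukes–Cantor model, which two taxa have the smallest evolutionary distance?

seq1 and seq3

seq1–seq2: 11/29 differ, p = 0.379, d = 0.529.
seq1–seq3: 4/29 differ, p = 0.138, d = 0.152.
seq2–seq3: 10/29 differ, p = 0.345, d = 0.462.
The smallest distance is between seq1 and seq3.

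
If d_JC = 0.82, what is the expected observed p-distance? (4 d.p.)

p = (3/4)(1 − e^(−4d/3)) = 0.75 × (1 − e^(-1.093333)) = 0.75 × (1 − 0.335098) = 0.498677.

0.4987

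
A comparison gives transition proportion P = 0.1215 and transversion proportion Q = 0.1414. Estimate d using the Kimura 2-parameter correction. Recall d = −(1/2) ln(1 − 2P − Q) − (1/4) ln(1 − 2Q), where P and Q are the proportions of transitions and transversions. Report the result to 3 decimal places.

0.326

Under the Kimura two-parameter model, d = −½ ln(1 − 2P − Q) − ¼ ln(1 − 2Q).
1 − 2P − Q = 0.6156, giving −½ ln(0.6156) = 0.242579.
1 − 2Q = 0.7172, giving −¼ ln(0.7172) = 0.083100.
d = 0.242579 + 0.083100 = 0.325679.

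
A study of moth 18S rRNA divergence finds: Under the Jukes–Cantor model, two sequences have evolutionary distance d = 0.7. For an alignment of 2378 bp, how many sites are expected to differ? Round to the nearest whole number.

1082

Invert JC69: p = (3/4)(1 − e^(−4d/3)) = 0.75 × (1 − e^(-0.933333)) = 0.75 × (1 − 0.393241) = 0.455069.
Expected differing sites = pL ≈ 0.455069 × 2378 = 1082.154082 ≈ 1082.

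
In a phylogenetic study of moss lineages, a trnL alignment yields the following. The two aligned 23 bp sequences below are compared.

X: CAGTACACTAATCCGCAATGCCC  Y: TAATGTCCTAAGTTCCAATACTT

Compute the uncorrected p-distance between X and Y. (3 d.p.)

The sequences differ at 12 of 23 positions.
p = 12/23 = 0.521739… ≈ 0.522 (to 3 d.p.).

0.522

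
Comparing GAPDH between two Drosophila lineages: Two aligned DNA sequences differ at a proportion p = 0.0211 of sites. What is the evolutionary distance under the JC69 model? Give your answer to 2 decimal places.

0.02

d = −(3/4) ln(1 − 4p/3) = −0.75 ln(1 − 0.028133) = −0.75 ln(0.971867)
  = −0.75 × (-0.028536) = 0.021402 substitutions/site.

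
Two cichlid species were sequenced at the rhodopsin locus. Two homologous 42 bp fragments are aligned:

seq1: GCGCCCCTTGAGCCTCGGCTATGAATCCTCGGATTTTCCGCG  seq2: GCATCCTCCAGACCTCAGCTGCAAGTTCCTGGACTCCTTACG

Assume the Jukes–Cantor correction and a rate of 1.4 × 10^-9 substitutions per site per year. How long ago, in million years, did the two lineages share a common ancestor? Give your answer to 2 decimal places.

321.08

The sequences differ at 22 of 42 sites, so p = 22/42 ≈ 0.52381.
d = −(3/4) ln(1 − 4p/3) = −0.75 ln(1 − 0.698413) = −0.75 ln(0.301587)
  = −0.75 × (-1.198697) = 0.899023 substitutions/site.
Under a molecular clock d = 2μt, so t = d/(2μ) = 0.899023 / (2 × 1.4 × 10^-9) = 321.08 million years.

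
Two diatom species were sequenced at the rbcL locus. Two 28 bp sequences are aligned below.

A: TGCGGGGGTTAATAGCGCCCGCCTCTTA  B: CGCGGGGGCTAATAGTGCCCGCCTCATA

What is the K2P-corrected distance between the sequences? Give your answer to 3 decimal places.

Of 28 sites, 3 differences are transitions and 1 are transversions, so P = 3/28 ≈ 0.107143 and Q = 1/28 ≈ 0.035714.
Under the Kimura two-parameter model, d = −½ ln(1 − 2P − Q) − ¼ ln(1 − 2Q).
1 − 2P − Q = 0.75, giving −½ ln(0.75) = 0.143841.
1 − 2Q = 0.928572, giving −¼ ln(0.928572) = 0.018527.
d = 0.143841 + 0.018527 = 0.162368.

0.162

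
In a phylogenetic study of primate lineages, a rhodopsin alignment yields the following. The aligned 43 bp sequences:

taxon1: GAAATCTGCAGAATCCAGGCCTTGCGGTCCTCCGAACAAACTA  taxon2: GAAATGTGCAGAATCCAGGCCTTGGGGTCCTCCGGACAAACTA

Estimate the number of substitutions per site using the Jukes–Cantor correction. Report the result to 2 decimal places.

The sequences differ at 3 of 43 sites (6, 25, 35), so p = 3/43 ≈ 0.069767.
d = −(3/4) ln(1 − 4p/3) = −0.75 ln(1 − 0.093023) = −0.75 ln(0.906977)
  = −0.75 × (-0.097638) = 0.073229 substitutions/site.

0.07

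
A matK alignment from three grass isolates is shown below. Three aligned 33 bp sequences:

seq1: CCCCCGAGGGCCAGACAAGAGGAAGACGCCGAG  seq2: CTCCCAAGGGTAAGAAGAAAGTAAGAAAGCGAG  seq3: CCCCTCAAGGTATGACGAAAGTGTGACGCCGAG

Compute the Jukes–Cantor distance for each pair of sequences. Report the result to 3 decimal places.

seq1–seq2: 11/33 sites differ → p ≈ 0.333333, d = −0.75 ln(1 − 0.444444) = 0.440839 ≈ 0.441.
seq1–seq3: 11/33 sites differ → p ≈ 0.333333, d = −0.75 ln(1 − 0.444444) = 0.440839 ≈ 0.441.
seq2–seq3: 11/33 sites differ → p ≈ 0.333333, d = −0.75 ln(1 − 0.444444) = 0.440839 ≈ 0.441.

d(seq1,seq2) = 0.441, d(seq1,seq3) = 0.441, d(seq2,seq3) = 0.441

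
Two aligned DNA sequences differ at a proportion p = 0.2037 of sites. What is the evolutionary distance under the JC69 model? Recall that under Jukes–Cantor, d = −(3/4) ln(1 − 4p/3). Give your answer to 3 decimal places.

d = −(3/4) ln(1 − 4p/3) = −0.75 ln(1 − 0.2716) = −0.75 ln(0.7284)
  = −0.75 × (-0.316905) = 0.237679 substitutions/site.

0.238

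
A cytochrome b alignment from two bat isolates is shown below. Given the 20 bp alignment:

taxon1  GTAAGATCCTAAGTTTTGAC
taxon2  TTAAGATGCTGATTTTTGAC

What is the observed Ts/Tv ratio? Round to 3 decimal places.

0.333

Transitions are A↔G and C↔T; transversions are all other mismatches.
Transitions: 1. Transversions: 3.
R = 1/3 = 0.333333… ≈ 0.333 (to 3 d.p.).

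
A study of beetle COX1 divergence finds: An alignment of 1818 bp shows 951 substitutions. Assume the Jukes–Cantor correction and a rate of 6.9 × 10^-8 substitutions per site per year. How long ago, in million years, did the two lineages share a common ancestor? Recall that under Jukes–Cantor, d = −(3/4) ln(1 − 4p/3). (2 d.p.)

p = 951/1818 ≈ 0.523102.
d = −(3/4) ln(1 − 4p/3) = −0.75 ln(1 − 0.697469) = −0.75 ln(0.302531)
  = −0.75 × (-1.195572) = 0.896679 substitutions/site.
Under a molecular clock d = 2μt, so t = d/(2μ) = 0.896679 / (2 × 6.9 × 10^-8) = 6.50 million years.

6.50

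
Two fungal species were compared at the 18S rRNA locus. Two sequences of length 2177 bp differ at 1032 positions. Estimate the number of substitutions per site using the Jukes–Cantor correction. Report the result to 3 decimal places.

p = 1032/2177 ≈ 0.474047.
d = −(3/4) ln(1 − 4p/3) = −0.75 ln(1 − 0.632063) = −0.75 ln(0.367937)
  = −0.75 × (-0.999844) = 0.749883 substitutions/site.

0.750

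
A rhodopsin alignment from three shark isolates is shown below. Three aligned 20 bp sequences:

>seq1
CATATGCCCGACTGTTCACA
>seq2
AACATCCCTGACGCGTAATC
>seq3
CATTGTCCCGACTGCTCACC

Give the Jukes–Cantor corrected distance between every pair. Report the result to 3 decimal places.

seq1–seq2: 10/20 sites differ → p = 0.5, d = −0.75 ln(1 − 0.666667) = 0.823960 ≈ 0.824.
seq1–seq3: 5/20 sites differ → p = 0.25, d = −0.75 ln(1 − 0.333333) = 0.304098 ≈ 0.304.
seq2–seq3: 11/20 sites differ → p = 0.55, d = −0.75 ln(1 − 0.733333) = 0.991316 ≈ 0.991.

d(seq1,seq2) = 0.824, d(seq1,seq3) = 0.304, d(seq2,seq3) = 0.991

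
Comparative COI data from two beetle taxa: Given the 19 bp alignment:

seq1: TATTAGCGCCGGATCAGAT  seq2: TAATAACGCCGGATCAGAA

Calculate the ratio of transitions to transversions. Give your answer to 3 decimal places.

0.500

Transitions are A↔G and C↔T; transversions are all other mismatches.
Transitions: 1. Transversions: 2.
R = 1/2 = 0.500.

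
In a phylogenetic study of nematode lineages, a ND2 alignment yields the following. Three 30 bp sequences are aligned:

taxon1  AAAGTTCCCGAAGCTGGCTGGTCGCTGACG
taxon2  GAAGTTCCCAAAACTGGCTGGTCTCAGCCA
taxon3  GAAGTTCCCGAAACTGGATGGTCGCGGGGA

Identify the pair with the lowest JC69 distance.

taxon1–taxon2: 7/30 differ, p = 0.233, d = 0.280.
taxon1–taxon3: 7/30 differ, p = 0.233, d = 0.280.
taxon2–taxon3: 6/30 differ, p = 0.200, d = 0.233.
The smallest distance is between taxon2 and taxon3.

taxon2 and taxon3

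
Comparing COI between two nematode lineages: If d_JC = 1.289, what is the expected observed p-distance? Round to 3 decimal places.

0.616

p = (3/4)(1 − e^(−4d/3)) = 0.75 × (1 − e^(-1.718667)) = 0.75 × (1 − 0.179305) = 0.615521.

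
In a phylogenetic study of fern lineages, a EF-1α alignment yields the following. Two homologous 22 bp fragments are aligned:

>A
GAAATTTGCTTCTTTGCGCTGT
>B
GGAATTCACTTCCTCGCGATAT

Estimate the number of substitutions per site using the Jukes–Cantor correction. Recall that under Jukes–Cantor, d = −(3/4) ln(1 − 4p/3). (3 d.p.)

0.414

The sequences differ at 7 of 22 sites (2, 7, 8, 13, 15, 19, 21), so p = 7/22 ≈ 0.318182.
d = −(3/4) ln(1 − 4p/3) = −0.75 ln(1 − 0.424243) = −0.75 ln(0.575757)
  = −0.75 × (-0.552070) = 0.414053 substitutions/site.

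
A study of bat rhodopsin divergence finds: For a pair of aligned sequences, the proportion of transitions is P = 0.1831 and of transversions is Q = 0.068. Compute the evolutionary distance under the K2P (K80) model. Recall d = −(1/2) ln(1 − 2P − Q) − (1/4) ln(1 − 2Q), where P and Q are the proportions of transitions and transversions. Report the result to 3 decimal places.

Under the Kimura two-parameter model, d = −½ ln(1 − 2P − Q) − ¼ ln(1 − 2Q).
1 − 2P − Q = 0.5658, giving −½ ln(0.5658) = 0.284757.
1 − 2Q = 0.864, giving −¼ ln(0.864) = 0.036546.
d = 0.284757 + 0.036546 = 0.321303.

0.321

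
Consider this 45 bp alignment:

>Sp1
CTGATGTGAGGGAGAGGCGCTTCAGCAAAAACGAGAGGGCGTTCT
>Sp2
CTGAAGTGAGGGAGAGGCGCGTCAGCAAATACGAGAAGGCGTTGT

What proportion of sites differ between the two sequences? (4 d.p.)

0.1111

The sequences differ at 5 of 45 positions (sites 5, 21, 30, 37, 44).
p = 5/45 = 0.111111… ≈ 0.1111 (to 4 d.p.).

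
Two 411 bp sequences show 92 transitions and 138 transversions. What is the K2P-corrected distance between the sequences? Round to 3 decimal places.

1.043

P = 92/411 ≈ 0.223844 and Q = 138/411 ≈ 0.335766.
Under the Kimura two-parameter model, d = −½ ln(1 − 2P − Q) − ¼ ln(1 − 2Q).
1 − 2P − Q = 0.216546, giving −½ ln(0.216546) = 0.764976.
1 − 2Q = 0.328468, giving −¼ ln(0.328468) = 0.278329.
d = 0.764976 + 0.278329 = 1.043305.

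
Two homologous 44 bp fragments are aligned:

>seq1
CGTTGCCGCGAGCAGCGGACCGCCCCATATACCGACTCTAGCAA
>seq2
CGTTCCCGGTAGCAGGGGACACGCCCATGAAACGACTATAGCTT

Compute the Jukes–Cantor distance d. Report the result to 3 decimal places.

0.376

The sequences differ at 13 of 44 sites, so p = 13/44 ≈ 0.295455.
d = −(3/4) ln(1 − 4p/3) = −0.75 ln(1 − 0.39394) = −0.75 ln(0.60606)
  = −0.75 × (-0.500776) = 0.375582 substitutions/site.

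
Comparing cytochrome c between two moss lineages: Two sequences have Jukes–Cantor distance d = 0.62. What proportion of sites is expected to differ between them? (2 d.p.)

p = (3/4)(1 − e^(−4d/3)) = 0.75 × (1 − e^(-0.826667)) = 0.75 × (1 − 0.437505) = 0.421871.

0.42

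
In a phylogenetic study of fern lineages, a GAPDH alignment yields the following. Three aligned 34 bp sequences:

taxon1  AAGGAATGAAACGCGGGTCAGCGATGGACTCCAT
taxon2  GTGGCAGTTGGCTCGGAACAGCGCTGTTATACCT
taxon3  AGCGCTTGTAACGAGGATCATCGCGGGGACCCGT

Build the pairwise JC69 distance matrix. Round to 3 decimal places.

d(taxon1,taxon2) = 0.824, d(taxon1,taxon3) = 0.597, d(taxon2,taxon3) = 0.918

taxon1–taxon2: 17/34 sites differ → p = 0.5, d = −0.75 ln(1 − 0.666667) = 0.823960 ≈ 0.824.
taxon1–taxon3: 14/34 sites differ → p ≈ 0.411765, d = −0.75 ln(1 − 0.54902) = 0.597249 ≈ 0.597.
taxon2–taxon3: 18/34 sites differ → p ≈ 0.529412, d = −0.75 ln(1 − 0.705883) = 0.917833 ≈ 0.918.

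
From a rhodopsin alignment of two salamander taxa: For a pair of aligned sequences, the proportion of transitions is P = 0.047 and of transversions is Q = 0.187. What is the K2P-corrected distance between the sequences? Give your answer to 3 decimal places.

Under the Kimura two-parameter model, d = −½ ln(1 − 2P − Q) − ¼ ln(1 − 2Q).
1 − 2P − Q = 0.719, giving −½ ln(0.719) = 0.164947.
1 − 2Q = 0.626, giving −¼ ln(0.626) = 0.117101.
d = 0.164947 + 0.117101 = 0.282048.

0.282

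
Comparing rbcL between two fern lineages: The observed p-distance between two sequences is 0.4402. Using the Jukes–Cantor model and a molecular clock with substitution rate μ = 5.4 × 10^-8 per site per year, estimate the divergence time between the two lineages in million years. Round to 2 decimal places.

d = −(3/4) ln(1 − 4p/3) = −0.75 ln(1 − 0.586933) = −0.75 ln(0.413067)
  = −0.75 × (-0.884145) = 0.663109 substitutions/site.
Under a molecular clock d = 2μt, so t = d/(2μ) = 0.663109 / (2 × 5.4 × 10^-8) = 6.14 million years.

6.14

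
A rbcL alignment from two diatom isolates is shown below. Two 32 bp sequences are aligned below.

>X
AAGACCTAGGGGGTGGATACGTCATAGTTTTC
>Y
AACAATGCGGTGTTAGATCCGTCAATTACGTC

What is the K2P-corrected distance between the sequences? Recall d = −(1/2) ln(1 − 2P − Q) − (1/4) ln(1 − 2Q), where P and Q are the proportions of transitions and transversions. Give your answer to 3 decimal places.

0.760

Of 32 sites, 3 differences are transitions and 12 are transversions, so P = 3/32 = 0.09375 and Q = 12/32 = 0.375.
Under the Kimura two-parameter model, d = −½ ln(1 − 2P − Q) − ¼ ln(1 − 2Q).
1 − 2P − Q = 0.4375, giving −½ ln(0.4375) = 0.413339.
1 − 2Q = 0.25, giving −¼ ln(0.25) = 0.346574.
d = 0.413339 + 0.346574 = 0.759913.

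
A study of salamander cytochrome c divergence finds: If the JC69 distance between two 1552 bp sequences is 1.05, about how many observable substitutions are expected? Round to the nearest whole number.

877

Invert JC69: p = (3/4)(1 − e^(−4d/3)) = 0.75 × (1 − e^(-1.4)) = 0.75 × (1 − 0.246597) = 0.565052.
Expected differing sites = pL ≈ 0.565052 × 1552 = 876.960704 ≈ 877.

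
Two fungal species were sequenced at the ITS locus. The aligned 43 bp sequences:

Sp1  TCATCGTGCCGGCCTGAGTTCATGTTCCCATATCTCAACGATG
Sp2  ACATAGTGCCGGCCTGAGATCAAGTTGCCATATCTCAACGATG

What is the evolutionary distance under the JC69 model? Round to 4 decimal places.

The sequences differ at 5 of 43 sites (1, 5, 19, 23, 27), so p = 5/43 ≈ 0.116279.
d = −(3/4) ln(1 − 4p/3) = −0.75 ln(1 − 0.155039) = −0.75 ln(0.844961)
  = −0.75 × (-0.168465) = 0.126349 substitutions/site.

0.1263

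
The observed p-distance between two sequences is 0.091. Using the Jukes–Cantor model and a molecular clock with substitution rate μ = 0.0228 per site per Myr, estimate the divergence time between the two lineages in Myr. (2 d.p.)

2.13

d = −(3/4) ln(1 − 4p/3) = −0.75 ln(1 − 0.121333) = −0.75 ln(0.878667)
  = −0.75 × (-0.129349) = 0.097012 substitutions/site.
Under a molecular clock d = 2μt, so t = d/(2μ) = 0.097012 / (2 × 0.0228) = 2.13 Myr.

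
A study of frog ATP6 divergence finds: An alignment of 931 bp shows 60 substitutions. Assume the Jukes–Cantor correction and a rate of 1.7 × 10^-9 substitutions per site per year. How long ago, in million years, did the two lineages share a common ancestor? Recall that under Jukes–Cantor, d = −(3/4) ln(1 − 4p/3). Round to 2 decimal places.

p = 60/931 ≈ 0.064447.
d = −(3/4) ln(1 − 4p/3) = −0.75 ln(1 − 0.085929) = −0.75 ln(0.914071)
  = −0.75 × (-0.089847) = 0.067385 substitutions/site.
Under a molecular clock d = 2μt, so t = d/(2μ) = 0.067385 / (2 × 1.7 × 10^-9) = 19.82 million years.

19.82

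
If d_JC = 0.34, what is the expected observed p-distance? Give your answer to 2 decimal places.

0.27

p = (3/4)(1 − e^(−4d/3)) = 0.75 × (1 − e^(-0.453333)) = 0.75 × (1 − 0.635506) = 0.273371.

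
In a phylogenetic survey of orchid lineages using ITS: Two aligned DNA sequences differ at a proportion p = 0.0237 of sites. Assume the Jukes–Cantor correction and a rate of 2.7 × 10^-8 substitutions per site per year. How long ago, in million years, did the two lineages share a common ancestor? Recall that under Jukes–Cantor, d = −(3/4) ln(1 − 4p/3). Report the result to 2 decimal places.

0.45

d = −(3/4) ln(1 − 4p/3) = −0.75 ln(1 − 0.0316) = −0.75 ln(0.9684)
  = −0.75 × (-0.032110) = 0.024083 substitutions/site.
Under a molecular clock d = 2μt, so t = d/(2μ) = 0.024083 / (2 × 2.7 × 10^-8) = 0.45 million years.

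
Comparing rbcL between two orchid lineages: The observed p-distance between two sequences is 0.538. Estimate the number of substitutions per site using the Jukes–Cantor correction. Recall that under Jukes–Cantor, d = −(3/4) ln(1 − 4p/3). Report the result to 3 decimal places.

d = −(3/4) ln(1 − 4p/3) = −0.75 ln(1 − 0.717333) = −0.75 ln(0.282667)
  = −0.75 × (-1.263486) = 0.947615 substitutions/site.

0.948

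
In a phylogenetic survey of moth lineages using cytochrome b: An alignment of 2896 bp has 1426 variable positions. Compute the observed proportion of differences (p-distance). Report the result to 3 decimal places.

p = 1426/2896 = 0.492403… ≈ 0.492 (to 3 d.p.).

0.492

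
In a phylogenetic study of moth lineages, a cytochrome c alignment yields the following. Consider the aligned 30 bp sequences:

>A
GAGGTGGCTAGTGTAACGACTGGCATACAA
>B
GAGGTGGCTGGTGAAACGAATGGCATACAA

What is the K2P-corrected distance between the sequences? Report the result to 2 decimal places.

Of 30 sites, 1 differences are transitions and 2 are transversions, so P = 1/30 ≈ 0.033333 and Q = 2/30 ≈ 0.066667.
Under the Kimura two-parameter model, d = −½ ln(1 − 2P − Q) − ¼ ln(1 − 2Q).
1 − 2P − Q = 0.866667, giving −½ ln(0.866667) = 0.071550.
1 − 2Q = 0.866666, giving −¼ ln(0.866666) = 0.035775.
d = 0.071550 + 0.035775 = 0.107325.

0.11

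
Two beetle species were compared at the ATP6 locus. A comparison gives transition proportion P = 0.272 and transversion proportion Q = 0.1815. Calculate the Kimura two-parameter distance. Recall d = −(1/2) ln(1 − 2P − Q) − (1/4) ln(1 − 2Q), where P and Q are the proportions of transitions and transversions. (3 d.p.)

Under the Kimura two-parameter model, d = −½ ln(1 − 2P − Q) − ¼ ln(1 − 2Q).
1 − 2P − Q = 0.2745, giving −½ ln(0.2745) = 0.646402.
1 − 2Q = 0.637, giving −¼ ln(0.637) = 0.112746.
d = 0.646402 + 0.112746 = 0.759148.

0.759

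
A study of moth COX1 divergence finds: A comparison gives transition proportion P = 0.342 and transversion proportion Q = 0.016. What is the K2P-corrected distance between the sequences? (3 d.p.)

Under the Kimura two-parameter model, d = −½ ln(1 − 2P − Q) − ¼ ln(1 − 2Q).
1 − 2P − Q = 0.3, giving −½ ln(0.3) = 0.601986.
1 − 2Q = 0.968, giving −¼ ln(0.968) = 0.008131.
d = 0.601986 + 0.008131 = 0.610117.

0.610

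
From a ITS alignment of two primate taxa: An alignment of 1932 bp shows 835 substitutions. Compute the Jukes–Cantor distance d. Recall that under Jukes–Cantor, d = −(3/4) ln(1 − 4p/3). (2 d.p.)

0.64

p = 835/1932 ≈ 0.432195.
d = −(3/4) ln(1 − 4p/3) = −0.75 ln(1 − 0.57626) = −0.75 ln(0.42374)
  = −0.75 × (-0.858635) = 0.643976 substitutions/site.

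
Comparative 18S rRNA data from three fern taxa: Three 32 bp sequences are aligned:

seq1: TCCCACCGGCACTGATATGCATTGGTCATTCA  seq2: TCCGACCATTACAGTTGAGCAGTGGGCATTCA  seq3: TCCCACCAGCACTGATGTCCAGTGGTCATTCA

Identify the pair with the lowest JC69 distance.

seq1–seq2: 10/32 differ, p = 0.313, d = 0.404.
seq1–seq3: 4/32 differ, p = 0.125, d = 0.137.
seq2–seq3: 8/32 differ, p = 0.250, d = 0.304.
The smallest distance is between seq1 and seq3.

seq1 and seq3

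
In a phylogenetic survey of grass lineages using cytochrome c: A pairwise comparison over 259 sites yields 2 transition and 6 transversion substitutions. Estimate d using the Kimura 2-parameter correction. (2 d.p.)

0.03

P = 2/259 ≈ 0.007722 and Q = 6/259 ≈ 0.023166.
Under the Kimura two-parameter model, d = −½ ln(1 − 2P − Q) − ¼ ln(1 − 2Q).
1 − 2P − Q = 0.96139, giving −½ ln(0.96139) = 0.019688.
1 − 2Q = 0.953668, giving −¼ ln(0.953668) = 0.011860.
d = 0.019688 + 0.011860 = 0.031548.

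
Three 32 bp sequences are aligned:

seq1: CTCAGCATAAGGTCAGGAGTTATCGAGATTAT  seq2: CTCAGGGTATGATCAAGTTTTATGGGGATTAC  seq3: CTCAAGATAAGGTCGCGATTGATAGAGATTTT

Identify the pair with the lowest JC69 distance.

seq1–seq2: 10/32 differ, p = 0.313, d = 0.404.
seq1–seq3: 8/32 differ, p = 0.250, d = 0.304.
seq2–seq3: 12/32 differ, p = 0.375, d = 0.520.
The smallest distance is between seq1 and seq3.

seq1 and seq3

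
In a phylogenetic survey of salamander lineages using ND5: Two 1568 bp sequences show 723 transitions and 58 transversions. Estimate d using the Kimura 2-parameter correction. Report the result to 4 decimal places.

1.6186

P = 723/1568 ≈ 0.461097 and Q = 58/1568 ≈ 0.03699.
Under the Kimura two-parameter model, d = −½ ln(1 − 2P − Q) − ¼ ln(1 − 2Q).
1 − 2P − Q = 0.040816, giving −½ ln(0.040816) = 1.599341.
1 − 2Q = 0.92602, giving −¼ ln(0.92602) = 0.019215.
d = 1.599341 + 0.019215 = 1.618556.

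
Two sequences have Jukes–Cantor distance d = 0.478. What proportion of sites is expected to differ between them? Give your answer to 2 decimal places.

0.35

p = (3/4)(1 − e^(−4d/3)) = 0.75 × (1 − e^(-0.637333)) = 0.75 × (1 − 0.528701) = 0.353474.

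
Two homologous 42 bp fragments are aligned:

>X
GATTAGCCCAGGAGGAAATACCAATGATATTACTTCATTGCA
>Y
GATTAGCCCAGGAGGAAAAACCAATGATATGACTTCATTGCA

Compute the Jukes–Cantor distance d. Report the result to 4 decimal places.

0.0492

The sequences differ at 2 of 42 sites (19, 31), so p = 2/42 ≈ 0.047619.
d = −(3/4) ln(1 − 4p/3) = −0.75 ln(1 − 0.063492) = −0.75 ln(0.936508)
  = −0.75 × (-0.065597) = 0.049198 substitutions/site.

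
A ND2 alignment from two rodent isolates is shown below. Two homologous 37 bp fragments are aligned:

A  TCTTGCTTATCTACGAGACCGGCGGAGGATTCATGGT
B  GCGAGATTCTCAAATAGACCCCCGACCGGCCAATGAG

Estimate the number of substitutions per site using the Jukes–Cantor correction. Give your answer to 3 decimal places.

The sequences differ at 19 of 37 sites, so p = 19/37 ≈ 0.513514.
d = −(3/4) ln(1 − 4p/3) = −0.75 ln(1 − 0.684685) = −0.75 ln(0.315315)
  = −0.75 × (-1.154183) = 0.865637 substitutions/site.

0.866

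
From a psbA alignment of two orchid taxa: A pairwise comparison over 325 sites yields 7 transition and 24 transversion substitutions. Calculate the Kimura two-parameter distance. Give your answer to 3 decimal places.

P = 7/325 ≈ 0.021538 and Q = 24/325 ≈ 0.073846.
Under the Kimura two-parameter model, d = −½ ln(1 − 2P − Q) − ¼ ln(1 − 2Q).
1 − 2P − Q = 0.883078, giving −½ ln(0.883078) = 0.062171.
1 − 2Q = 0.852308, giving −¼ ln(0.852308) = 0.039952.
d = 0.062171 + 0.039952 = 0.102123.

0.102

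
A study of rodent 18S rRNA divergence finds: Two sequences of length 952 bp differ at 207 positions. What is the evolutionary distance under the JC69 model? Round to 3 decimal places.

p = 207/952 ≈ 0.217437.
d = −(3/4) ln(1 − 4p/3) = −0.75 ln(1 − 0.289916) = −0.75 ln(0.710084)
  = −0.75 × (-0.342372) = 0.256779 substitutions/site.

0.257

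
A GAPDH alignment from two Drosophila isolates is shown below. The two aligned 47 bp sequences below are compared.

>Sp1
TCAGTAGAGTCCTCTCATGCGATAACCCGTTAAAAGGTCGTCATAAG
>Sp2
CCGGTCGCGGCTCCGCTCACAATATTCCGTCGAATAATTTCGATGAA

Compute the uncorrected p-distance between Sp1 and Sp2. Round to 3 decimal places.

The sequences differ at 25 of 47 positions.
p = 25/47 = 0.531914… ≈ 0.532 (to 3 d.p.).

0.532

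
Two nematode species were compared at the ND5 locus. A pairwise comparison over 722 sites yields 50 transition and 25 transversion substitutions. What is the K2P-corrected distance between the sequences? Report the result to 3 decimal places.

P = 50/722 ≈ 0.069252 and Q = 25/722 ≈ 0.034626.
Under the Kimura two-parameter model, d = −½ ln(1 − 2P − Q) − ¼ ln(1 − 2Q).
1 − 2P − Q = 0.82687, giving −½ ln(0.82687) = 0.095054.
1 − 2Q = 0.930748, giving −¼ ln(0.930748) = 0.017942.
d = 0.095054 + 0.017942 = 0.112996.

0.113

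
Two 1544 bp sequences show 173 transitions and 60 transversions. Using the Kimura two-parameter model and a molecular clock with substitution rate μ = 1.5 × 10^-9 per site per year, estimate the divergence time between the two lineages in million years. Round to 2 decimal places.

57.59

P = 173/1544 ≈ 0.112047 and Q = 60/1544 ≈ 0.03886.
Under the Kimura two-parameter model, d = −½ ln(1 − 2P − Q) − ¼ ln(1 − 2Q).
1 − 2P − Q = 0.737046, giving −½ ln(0.737046) = 0.152552.
1 − 2Q = 0.92228, giving −¼ ln(0.92228) = 0.020227.
d = 0.152552 + 0.020227 = 0.172779.
Under a molecular clock d = 2μt, so t = d/(2μ) = 0.172779 / (2 × 1.5 × 10^-9) = 57.59 million years.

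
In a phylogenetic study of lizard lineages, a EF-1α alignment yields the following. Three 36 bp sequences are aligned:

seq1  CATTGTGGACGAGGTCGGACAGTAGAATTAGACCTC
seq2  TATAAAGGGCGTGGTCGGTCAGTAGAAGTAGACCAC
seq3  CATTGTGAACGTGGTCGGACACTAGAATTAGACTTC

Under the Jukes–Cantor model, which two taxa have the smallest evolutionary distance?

seq1 and seq3

seq1–seq2: 9/36 differ, p = 0.250, d = 0.304.
seq1–seq3: 4/36 differ, p = 0.111, d = 0.120.
seq2–seq3: 11/36 differ, p = 0.306, d = 0.392.
The smallest distance is between seq1 and seq3.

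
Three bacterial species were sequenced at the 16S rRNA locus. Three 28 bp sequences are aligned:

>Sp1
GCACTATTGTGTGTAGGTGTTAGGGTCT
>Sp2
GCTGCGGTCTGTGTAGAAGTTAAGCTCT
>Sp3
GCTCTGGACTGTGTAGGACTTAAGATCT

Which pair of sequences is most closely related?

Sp2 and Sp3

Sp1–Sp2: 10/28 differ, p = 0.357, d = 0.485.
Sp1–Sp3: 9/28 differ, p = 0.321, d = 0.420.
Sp2–Sp3: 6/28 differ, p = 0.214, d = 0.252.
The smallest distance is between Sp2 and Sp3.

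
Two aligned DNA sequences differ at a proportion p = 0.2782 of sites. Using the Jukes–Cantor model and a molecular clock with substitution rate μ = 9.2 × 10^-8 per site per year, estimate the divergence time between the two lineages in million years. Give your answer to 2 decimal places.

1.89

d = −(3/4) ln(1 − 4p/3) = −0.75 ln(1 − 0.370933) = −0.75 ln(0.629067)
  = −0.75 × (-0.463518) = 0.347639 substitutions/site.
Under a molecular clock d = 2μt, so t = d/(2μ) = 0.347639 / (2 × 9.2 × 10^-8) = 1.89 million years.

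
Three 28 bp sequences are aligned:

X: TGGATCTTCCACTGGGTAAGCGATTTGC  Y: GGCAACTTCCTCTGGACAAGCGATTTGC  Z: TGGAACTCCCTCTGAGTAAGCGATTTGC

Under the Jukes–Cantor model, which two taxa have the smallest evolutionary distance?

X–Y: 6/28 differ, p = 0.214, d = 0.252.
X–Z: 4/28 differ, p = 0.143, d = 0.158.
Y–Z: 6/28 differ, p = 0.214, d = 0.252.
The smallest distance is between X and Z.

X and Z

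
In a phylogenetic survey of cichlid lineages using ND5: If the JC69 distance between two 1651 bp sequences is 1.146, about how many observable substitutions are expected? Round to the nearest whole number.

970

Invert JC69: p = (3/4)(1 − e^(−4d/3)) = 0.75 × (1 − e^(-1.528)) = 0.75 × (1 − 0.216969) = 0.587273.
Expected differing sites = pL ≈ 0.587273 × 1651 = 969.587723 ≈ 970.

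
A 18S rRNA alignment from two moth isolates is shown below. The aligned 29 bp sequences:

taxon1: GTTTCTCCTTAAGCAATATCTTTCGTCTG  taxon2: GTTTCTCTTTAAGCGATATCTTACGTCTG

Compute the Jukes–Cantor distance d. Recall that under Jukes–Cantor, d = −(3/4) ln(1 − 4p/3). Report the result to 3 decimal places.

0.111

The sequences differ at 3 of 29 sites (8, 15, 23), so p = 3/29 ≈ 0.103448.
d = −(3/4) ln(1 − 4p/3) = −0.75 ln(1 − 0.137931) = −0.75 ln(0.862069)
  = −0.75 × (-0.148420) = 0.111315 substitutions/site.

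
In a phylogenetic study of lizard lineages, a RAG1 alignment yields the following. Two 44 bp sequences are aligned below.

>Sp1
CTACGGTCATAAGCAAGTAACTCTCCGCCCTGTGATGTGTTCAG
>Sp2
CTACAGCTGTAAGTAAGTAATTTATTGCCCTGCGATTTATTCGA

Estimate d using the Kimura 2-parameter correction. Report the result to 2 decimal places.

Of 44 sites, 13 differences are transitions and 2 are transversions, so P = 13/44 ≈ 0.295455 and Q = 2/44 ≈ 0.045455.
Under the Kimura two-parameter model, d = −½ ln(1 − 2P − Q) − ¼ ln(1 − 2Q).
1 − 2P − Q = 0.363635, giving −½ ln(0.363635) = 0.505802.
1 − 2Q = 0.90909, giving −¼ ln(0.90909) = 0.023828.
d = 0.505802 + 0.023828 = 0.529630.

0.53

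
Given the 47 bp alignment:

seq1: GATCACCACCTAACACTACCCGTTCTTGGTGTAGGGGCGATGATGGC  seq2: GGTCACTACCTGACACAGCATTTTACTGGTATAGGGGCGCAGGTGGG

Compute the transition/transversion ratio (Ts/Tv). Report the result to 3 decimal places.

Transitions are A↔G and C↔T; transversions are all other mismatches.
Transitions: 8. Transversions: 7.
R = 8/7 = 1.142857… ≈ 1.143 (to 3 d.p.).

1.143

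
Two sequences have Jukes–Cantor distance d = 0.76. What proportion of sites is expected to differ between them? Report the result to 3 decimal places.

p = (3/4)(1 − e^(−4d/3)) = 0.75 × (1 − e^(-1.013333)) = 0.75 × (1 − 0.363007) = 0.477745.

0.478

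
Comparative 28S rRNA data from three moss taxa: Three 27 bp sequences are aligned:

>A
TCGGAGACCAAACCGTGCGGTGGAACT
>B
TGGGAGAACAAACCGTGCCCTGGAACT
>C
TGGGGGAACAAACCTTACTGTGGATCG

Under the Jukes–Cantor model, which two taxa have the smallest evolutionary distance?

A and B

A–B: 4/27 differ, p = 0.148, d = 0.165.
A–C: 8/27 differ, p = 0.296, d = 0.377.
B–C: 7/27 differ, p = 0.259, d = 0.318.
The smallest distance is between A and B.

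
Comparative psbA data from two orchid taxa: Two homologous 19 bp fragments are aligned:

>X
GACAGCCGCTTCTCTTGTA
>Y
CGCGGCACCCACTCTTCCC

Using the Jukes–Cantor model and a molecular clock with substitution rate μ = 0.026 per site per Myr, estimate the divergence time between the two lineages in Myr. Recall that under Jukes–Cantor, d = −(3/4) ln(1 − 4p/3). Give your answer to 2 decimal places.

17.45

The sequences differ at 10 of 19 sites (1, 2, 4, 7, 8, 10, 11, 17, 18, 19), so p = 10/19 ≈ 0.526316.
d = −(3/4) ln(1 − 4p/3) = −0.75 ln(1 − 0.701755) = −0.75 ln(0.298245)
  = −0.75 × (-1.209840) = 0.907380 substitutions/site.
Under a molecular clock d = 2μt, so t = d/(2μ) = 0.907380 / (2 × 0.026) = 17.45 Myr.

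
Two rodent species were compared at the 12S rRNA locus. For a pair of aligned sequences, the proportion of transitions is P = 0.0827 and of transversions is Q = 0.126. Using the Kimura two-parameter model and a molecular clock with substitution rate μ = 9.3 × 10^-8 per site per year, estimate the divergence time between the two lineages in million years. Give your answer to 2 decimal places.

Under the Kimura two-parameter model, d = −½ ln(1 − 2P − Q) − ¼ ln(1 − 2Q).
1 − 2P − Q = 0.7086, giving −½ ln(0.7086) = 0.172232.
1 − 2Q = 0.748, giving −¼ ln(0.748) = 0.072588.
d = 0.172232 + 0.072588 = 0.244820.
Under a molecular clock d = 2μt, so t = d/(2μ) = 0.244820 / (2 × 9.3 × 10^-8) = 1.32 million years.

1.32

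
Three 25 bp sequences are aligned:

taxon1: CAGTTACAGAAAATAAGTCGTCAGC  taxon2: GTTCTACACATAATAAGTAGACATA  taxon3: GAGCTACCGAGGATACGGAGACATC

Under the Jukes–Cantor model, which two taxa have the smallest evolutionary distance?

taxon2 and taxon3

taxon1–taxon2: 10/25 differ, p = 0.400, d = 0.572.
taxon1–taxon3: 10/25 differ, p = 0.400, d = 0.572.
taxon2–taxon3: 9/25 differ, p = 0.360, d = 0.490.
The smallest distance is between taxon2 and taxon3.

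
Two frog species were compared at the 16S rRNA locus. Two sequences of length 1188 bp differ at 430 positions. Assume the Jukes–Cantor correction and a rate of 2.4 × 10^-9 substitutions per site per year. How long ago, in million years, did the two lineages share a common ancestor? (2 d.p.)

102.96

p = 430/1188 ≈ 0.361953.
d = −(3/4) ln(1 − 4p/3) = −0.75 ln(1 − 0.482604) = −0.75 ln(0.517396)
  = −0.75 × (-0.658947) = 0.494210 substitutions/site.
Under a molecular clock d = 2μt, so t = d/(2μ) = 0.494210 / (2 × 2.4 × 10^-9) = 102.96 million years.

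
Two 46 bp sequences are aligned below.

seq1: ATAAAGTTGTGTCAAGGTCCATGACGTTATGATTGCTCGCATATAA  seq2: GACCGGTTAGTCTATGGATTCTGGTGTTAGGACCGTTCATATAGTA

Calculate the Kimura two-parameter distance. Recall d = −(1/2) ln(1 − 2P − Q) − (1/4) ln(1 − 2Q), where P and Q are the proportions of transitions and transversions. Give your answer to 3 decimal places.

1.104

Of 46 sites, 14 differences are transitions and 11 are transversions, so P = 14/46 ≈ 0.304348 and Q = 11/46 ≈ 0.23913.
Under the Kimura two-parameter model, d = −½ ln(1 − 2P − Q) − ¼ ln(1 − 2Q).
1 − 2P − Q = 0.152174, giving −½ ln(0.152174) = 0.941365.
1 − 2Q = 0.52174, giving −¼ ln(0.52174) = 0.162646.
d = 0.941365 + 0.162646 = 1.104011.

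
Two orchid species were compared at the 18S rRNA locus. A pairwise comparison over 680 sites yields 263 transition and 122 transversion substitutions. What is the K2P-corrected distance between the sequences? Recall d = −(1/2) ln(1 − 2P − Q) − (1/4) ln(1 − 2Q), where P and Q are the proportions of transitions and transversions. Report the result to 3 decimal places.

P = 263/680 ≈ 0.386765 and Q = 122/680 ≈ 0.179412.
Under the Kimura two-parameter model, d = −½ ln(1 − 2P − Q) − ¼ ln(1 − 2Q).
1 − 2P − Q = 0.047058, giving −½ ln(0.047058) = 1.528187.
1 − 2Q = 0.641176, giving −¼ ln(0.641176) = 0.111113.
d = 1.528187 + 0.111113 = 1.639300.

1.639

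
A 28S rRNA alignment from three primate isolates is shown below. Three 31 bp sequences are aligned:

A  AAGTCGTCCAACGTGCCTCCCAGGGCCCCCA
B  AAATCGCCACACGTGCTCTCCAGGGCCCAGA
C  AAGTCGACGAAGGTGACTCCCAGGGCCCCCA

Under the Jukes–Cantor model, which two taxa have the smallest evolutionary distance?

A and C

A–B: 9/31 differ, p = 0.290, d = 0.367.
A–C: 4/31 differ, p = 0.129, d = 0.142.
B–C: 11/31 differ, p = 0.355, d = 0.481.
The smallest distance is between A and C.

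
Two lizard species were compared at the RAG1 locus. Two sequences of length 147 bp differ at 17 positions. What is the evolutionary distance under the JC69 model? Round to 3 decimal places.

0.126

p = 17/147 ≈ 0.115646.
d = −(3/4) ln(1 − 4p/3) = −0.75 ln(1 − 0.154195) = −0.75 ln(0.845805)
  = −0.75 × (-0.167466) = 0.125600 substitutions/site.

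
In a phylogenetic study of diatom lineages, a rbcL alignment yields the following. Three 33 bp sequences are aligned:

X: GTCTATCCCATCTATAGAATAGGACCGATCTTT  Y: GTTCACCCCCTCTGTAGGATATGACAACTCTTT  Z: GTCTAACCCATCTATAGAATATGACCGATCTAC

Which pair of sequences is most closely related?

X–Y: 10/33 differ, p = 0.303, d = 0.388.
X–Z: 4/33 differ, p = 0.121, d = 0.132.
Y–Z: 11/33 differ, p = 0.333, d = 0.441.
The smallest distance is between X and Z.

X and Z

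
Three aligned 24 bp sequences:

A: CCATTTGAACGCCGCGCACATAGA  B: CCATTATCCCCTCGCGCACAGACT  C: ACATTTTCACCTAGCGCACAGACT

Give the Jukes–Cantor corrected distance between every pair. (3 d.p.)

d(A,B) = 0.520, d(A,C) = 0.520, d(B,C) = 0.188

A–B: 9/24 sites differ → p = 0.375, d = −0.75 ln(1 − 0.5) = 0.519860 ≈ 0.520.
A–C: 9/24 sites differ → p = 0.375, d = −0.75 ln(1 − 0.5) = 0.519860 ≈ 0.520.
B–C: 4/24 sites differ → p ≈ 0.166667, d = −0.75 ln(1 − 0.222223) = 0.188487 ≈ 0.188.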